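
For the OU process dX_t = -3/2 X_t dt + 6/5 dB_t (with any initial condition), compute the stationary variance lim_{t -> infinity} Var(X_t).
lim Var(X_t) = 12/25

The OU SDE dX = -theta X dt + sigma dB admits the integrating factor exp(theta t): d(exp(theta t) X_t) = sigma exp(theta t) dB_t. Integrating from 0 to t gives X_t = x_0 * exp(-theta t) + sigma * int_0^t exp(-theta (t-s)) dB_s for any initial x_0. The Itô integral has variance (by the Itô isometry) sigma^2 * int_0^t exp(-2 theta (t - s)) ds = sigma^2 * (1 - exp(-2 theta t)) / (2 theta), independent of x_0.
With theta = 3/2, sigma = 6/5:
  Var(X_t) = (6/5)^2 * (1 - exp(-2*3/2 t)) / (2 * 3/2) = 12/25 - 12*exp(-3*t)/25.
As t -> infinity, exp(-2*3/2 t) -> 0, so the stationary variance is sigma^2 / (2 theta) = 12/25.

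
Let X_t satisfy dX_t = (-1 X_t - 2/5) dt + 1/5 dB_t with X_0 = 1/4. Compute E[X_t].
E[X_t] = -2/5 + 13*exp(-t)/20

Taking expectations and using E[dB_t] = 0, the mean m(t) = E[X_t] satisfies the ODE m'(t) = a m(t) + b with m(0) = x_0. With a = -1, b = -2/5, x_0 = 1/4, the solution is
  m(t) = x_0 * exp(a t) + (b/a) * (exp(a t) - 1)
       = (1/4) * exp((-1) t) + ((-2/5)/(-1)) * (exp((-1) t) - 1)
       = -2/5 + 13*exp(-t)/20.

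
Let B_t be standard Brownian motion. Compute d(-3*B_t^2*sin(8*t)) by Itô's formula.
d(-3*B_t^2*sin(8*t)) = (-24*B_t^2*cos(8*t) - 3*sin(8*t)) dt + (-6*B_t*sin(8*t)) dB_t

Itô's formula for f(t, x): d f(t, B_t) = (f_t + (1/2) f_xx) dt + f_x dB_t. Compute partials of f(t, x) = -3*x^2*sin(8*t):
  f_t(t,x)  = -24*x^2*cos(8*t)
  f_x(t,x)  = -6*x*sin(8*t)
  f_xx(t,x) = -6*sin(8*t)
Assemble drift = f_t + (1/2) f_xx = -24*x^2*cos(8*t) - 3*sin(8*t) and diffusion = f_x = -6*x*sin(8*t). Substituting x = B_t:
  d(-3*B_t^2*sin(8*t)) = (-24*B_t^2*cos(8*t) - 3*sin(8*t)) dt + (-6*B_t*sin(8*t)) dB_t.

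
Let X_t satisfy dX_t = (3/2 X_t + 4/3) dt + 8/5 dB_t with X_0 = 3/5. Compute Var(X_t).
Var(X_t) = 64*exp(3*t)/75 - 64/75

The variance V(t) = Var(X_t) satisfies V'(t) = 2 a V(t) + c^2 with V(0) = 0 (drift coefficient is linear in X, diffusion is constant). With a = 3/2, c = 8/5, the solution is
  V(t) = (c^2 / (2 a)) * (exp(2 a t) - 1)
       = ((8/5)^2 / (2*(3/2))) * (exp(3 t) - 1)
       = 64*exp(3*t)/75 - 64/75.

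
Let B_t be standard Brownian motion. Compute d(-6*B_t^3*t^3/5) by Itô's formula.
d(-6*B_t^3*t^3/5) = (18*B_t*t^2*(-B_t^2 - t)/5) dt + (-18*B_t^2*t^3/5) dB_t

Itô's formula for f(t, x): d f(t, B_t) = (f_t + (1/2) f_xx) dt + f_x dB_t. Compute partials of f(t, x) = -6*t^3*x^3/5:
  f_t(t,x)  = -18*t^2*x^3/5
  f_x(t,x)  = -18*t^3*x^2/5
  f_xx(t,x) = -36*t^3*x/5
Assemble drift = f_t + (1/2) f_xx = 18*t^2*x*(-t - x^2)/5 and diffusion = f_x = -18*t^3*x^2/5. Substituting x = B_t:
  d(-6*B_t^3*t^3/5) = (18*B_t*t^2*(-B_t^2 - t)/5) dt + (-18*B_t^2*t^3/5) dB_t.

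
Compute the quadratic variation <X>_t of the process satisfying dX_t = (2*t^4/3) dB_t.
<X>_t = 4*t^9/81

For an Itô process dX_t = a(t) dt + b(t) dB_t, the quadratic variation is <X>_t = int_0^t b(s)^2 ds (the drift term does not contribute). Here b(s) = 2*s^4/3, so
  b(s)^2 = 4*s^8/9.
Integrating from 0 to t:
  <X>_t = int_0^t (4*s^8/9) ds = 4*t^9/81.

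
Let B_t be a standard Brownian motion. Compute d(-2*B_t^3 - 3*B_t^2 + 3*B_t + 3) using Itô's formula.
d(-2*B_t^3 - 3*B_t^2 + 3*B_t + 3) = (-6*B_t - 3) dt + (-6*B_t^2 - 6*B_t + 3) dB_t

Itô's formula for f(B_t) gives d f(B_t) = f'(B_t) dB_t + (1/2) f''(B_t) dt. Compute derivatives of f(x) = -2*x^3 - 3*x^2 + 3*x + 3:
  f'(x)  = -6*x^2 - 6*x + 3
  f''(x) = -12*x - 6
Substitute x = B_t and multiply the f'' term by 1/2:
  drift     = (1/2) * (-12*x - 6) evaluated at B_t = -6*B_t - 3
  diffusion = (-6*x^2 - 6*x + 3) evaluated at B_t = -6*B_t^2 - 6*B_t + 3
Therefore d(-2*B_t^3 - 3*B_t^2 + 3*B_t + 3) = (-6*B_t - 3) dt + (-6*B_t^2 - 6*B_t + 3) dB_t.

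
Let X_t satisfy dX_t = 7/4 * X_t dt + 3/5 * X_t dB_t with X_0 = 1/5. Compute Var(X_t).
Var(X_t) = (exp(9*t/25) - 1)*exp(7*t/2)/25

For GBM dX = mu X dt + sigma X dB with X_0 = x_0, apply Itô to Y = log X: dY = (mu - sigma^2/2) dt + sigma dB, so Y_t = log(x_0) + (mu - sigma^2/2) t + sigma B_t and hence X_t = x_0 * exp((mu - sigma^2/2) t + sigma B_t).
With mu = 7/4, sigma = 3/5, x_0 = 1/5, this gives:
  X_t = 1/5 * exp((157/100) * t + (3/5) * B_t).
Since sigma*B_t ~ Normal(0, sigma^2 t), E[exp(sigma*B_t)] = exp(sigma^2 t / 2); so E[X_t] = x_0 * exp((mu - sigma^2/2) t) * exp(sigma^2 t / 2) = x_0 * exp(mu t) = exp(7*t/4)/5.
Var(X_t) = E[X_t^2] - (E[X_t])^2 = x_0^2 * exp(2 mu t) * (exp(sigma^2 t) - 1) = (exp(9*t/25) - 1)*exp(7*t/2)/25.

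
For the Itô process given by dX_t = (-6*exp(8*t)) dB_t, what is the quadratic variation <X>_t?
<X>_t = 9*exp(16*t)/4 - 9/4

For an Itô process dX_t = a(t) dt + b(t) dB_t, the quadratic variation is <X>_t = int_0^t b(s)^2 ds (the drift term does not contribute). Here b(s) = -6*exp(8*s), so
  b(s)^2 = 36*exp(16*s).
Integrating from 0 to t:
  <X>_t = int_0^t (36*exp(16*s)) ds = 9*exp(16*t)/4 - 9/4.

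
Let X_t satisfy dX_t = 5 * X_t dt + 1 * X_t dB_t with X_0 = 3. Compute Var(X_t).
Var(X_t) = 9*(exp(t) - 1)*exp(10*t)

For GBM dX = mu X dt + sigma X dB with X_0 = x_0, apply Itô to Y = log X: dY = (mu - sigma^2/2) dt + sigma dB, so Y_t = log(x_0) + (mu - sigma^2/2) t + sigma B_t and hence X_t = x_0 * exp((mu - sigma^2/2) t + sigma B_t).
With mu = 5, sigma = 1, x_0 = 3, this gives:
  X_t = 3 * exp((9/2) * t + (1) * B_t).
Since sigma*B_t ~ Normal(0, sigma^2 t), E[exp(sigma*B_t)] = exp(sigma^2 t / 2); so E[X_t] = x_0 * exp((mu - sigma^2/2) t) * exp(sigma^2 t / 2) = x_0 * exp(mu t) = 3*exp(5*t).
Var(X_t) = E[X_t^2] - (E[X_t])^2 = x_0^2 * exp(2 mu t) * (exp(sigma^2 t) - 1) = 9*(exp(t) - 1)*exp(10*t).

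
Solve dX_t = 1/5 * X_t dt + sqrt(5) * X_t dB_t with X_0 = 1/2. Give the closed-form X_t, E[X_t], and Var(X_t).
X_t = 1/2 * exp((-23/10) t + (sqrt(5)) B_t); E[X_t] = exp(t/5)/2; Var(X_t) = (exp(5*t) - 1)*exp(2*t/5)/4

For GBM dX = mu X dt + sigma X dB with X_0 = x_0, apply Itô to Y = log X: dY = (mu - sigma^2/2) dt + sigma dB, so Y_t = log(x_0) + (mu - sigma^2/2) t + sigma B_t and hence X_t = x_0 * exp((mu - sigma^2/2) t + sigma B_t).
With mu = 1/5, sigma = sqrt(5), x_0 = 1/2, this gives:
  X_t = 1/2 * exp((-23/10) * t + (sqrt(5)) * B_t).
Since sigma*B_t ~ Normal(0, sigma^2 t), E[exp(sigma*B_t)] = exp(sigma^2 t / 2); so E[X_t] = x_0 * exp((mu - sigma^2/2) t) * exp(sigma^2 t / 2) = x_0 * exp(mu t) = exp(t/5)/2.
Var(X_t) = E[X_t^2] - (E[X_t])^2 = x_0^2 * exp(2 mu t) * (exp(sigma^2 t) - 1) = (exp(5*t) - 1)*exp(2*t/5)/4.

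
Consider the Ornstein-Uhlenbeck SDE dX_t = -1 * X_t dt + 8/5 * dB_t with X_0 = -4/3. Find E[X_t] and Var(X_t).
E[X_t] = -4*exp(-t)/3; Var(X_t) = 32/25 - 32*exp(-2*t)/25

The OU SDE dX = -theta X dt + sigma dB admits the integrating factor exp(theta t): d(exp(theta t) X_t) = sigma exp(theta t) dB_t. Integrating from 0 to t:
  X_t = x_0 * exp(-theta t) + sigma * int_0^t exp(-theta (t-s)) dB_s.
The Itô integral has mean 0 and (by the Itô isometry) variance sigma^2 * int_0^t exp(-2 theta (t - s)) ds = sigma^2 * (1 - exp(-2 theta t)) / (2 theta).
With theta = 1, sigma = 8/5, x_0 = -4/3:
  E[X_t] = -4/3 * exp(-1 t) = -4*exp(-t)/3
  Var(X_t) = (8/5)^2 * (1 - exp(-2*1 t)) / (2 * 1) = 32/25 - 32*exp(-2*t)/25.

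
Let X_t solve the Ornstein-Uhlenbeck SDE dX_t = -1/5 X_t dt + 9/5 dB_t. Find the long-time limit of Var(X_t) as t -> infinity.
lim Var(X_t) = 81/10

The OU SDE dX = -theta X dt + sigma dB admits the integrating factor exp(theta t): d(exp(theta t) X_t) = sigma exp(theta t) dB_t. Integrating from 0 to t gives X_t = x_0 * exp(-theta t) + sigma * int_0^t exp(-theta (t-s)) dB_s for any initial x_0. The Itô integral has variance (by the Itô isometry) sigma^2 * int_0^t exp(-2 theta (t - s)) ds = sigma^2 * (1 - exp(-2 theta t)) / (2 theta), independent of x_0.
With theta = 1/5, sigma = 9/5:
  Var(X_t) = (9/5)^2 * (1 - exp(-2*1/5 t)) / (2 * 1/5) = 81/10 - 81*exp(-2*t/5)/10.
As t -> infinity, exp(-2*1/5 t) -> 0, so the stationary variance is sigma^2 / (2 theta) = 81/10.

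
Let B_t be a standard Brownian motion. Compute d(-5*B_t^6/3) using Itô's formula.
d(-5*B_t^6/3) = (-25*B_t^4) dt + (-10*B_t^5) dB_t

Itô's formula for f(B_t) gives d f(B_t) = f'(B_t) dB_t + (1/2) f''(B_t) dt. Compute derivatives of f(x) = -5*x^6/3:
  f'(x)  = -10*x^5
  f''(x) = -50*x^4
Substitute x = B_t and multiply the f'' term by 1/2:
  drift     = (1/2) * (-50*x^4) evaluated at B_t = -25*B_t^4
  diffusion = (-10*x^5) evaluated at B_t = -10*B_t^5
Therefore d(-5*B_t^6/3) = (-25*B_t^4) dt + (-10*B_t^5) dB_t.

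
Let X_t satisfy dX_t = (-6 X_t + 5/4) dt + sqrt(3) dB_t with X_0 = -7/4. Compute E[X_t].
E[X_t] = 5/24 - 47*exp(-6*t)/24

Taking expectations and using E[dB_t] = 0, the mean m(t) = E[X_t] satisfies the ODE m'(t) = a m(t) + b with m(0) = x_0. With a = -6, b = 5/4, x_0 = -7/4, the solution is
  m(t) = x_0 * exp(a t) + (b/a) * (exp(a t) - 1)
       = (-7/4) * exp((-6) t) + ((5/4)/(-6)) * (exp((-6) t) - 1)
       = 5/24 - 47*exp(-6*t)/24.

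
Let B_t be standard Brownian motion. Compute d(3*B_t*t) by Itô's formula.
d(3*B_t*t) = (3*B_t) dt + (3*t) dB_t

Itô's formula for f(t, x): d f(t, B_t) = (f_t + (1/2) f_xx) dt + f_x dB_t. Compute partials of f(t, x) = 3*t*x:
  f_t(t,x)  = 3*x
  f_x(t,x)  = 3*t
  f_xx(t,x) = 0
Assemble drift = f_t + (1/2) f_xx = 3*x and diffusion = f_x = 3*t. Substituting x = B_t:
  d(3*B_t*t) = (3*B_t) dt + (3*t) dB_t.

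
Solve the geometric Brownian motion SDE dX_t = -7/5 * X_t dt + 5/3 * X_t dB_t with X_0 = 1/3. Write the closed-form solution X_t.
X_t = 1/3 * exp((-251/90) * t + (5/3) * B_t)

For GBM dX = mu X dt + sigma X dB with X_0 = x_0, apply Itô to Y = log X: dY = (mu - sigma^2/2) dt + sigma dB, so Y_t = log(x_0) + (mu - sigma^2/2) t + sigma B_t and hence X_t = x_0 * exp((mu - sigma^2/2) t + sigma B_t).
With mu = -7/5, sigma = 5/3, x_0 = 1/3, this gives:
  X_t = 1/3 * exp((-251/90) * t + (5/3) * B_t).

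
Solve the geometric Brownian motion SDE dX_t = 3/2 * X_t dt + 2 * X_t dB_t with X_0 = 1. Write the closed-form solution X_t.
X_t = 1 * exp((-1/2) * t + (2) * B_t)

For GBM dX = mu X dt + sigma X dB with X_0 = x_0, apply Itô to Y = log X: dY = (mu - sigma^2/2) dt + sigma dB, so Y_t = log(x_0) + (mu - sigma^2/2) t + sigma B_t and hence X_t = x_0 * exp((mu - sigma^2/2) t + sigma B_t).
With mu = 3/2, sigma = 2, x_0 = 1, this gives:
  X_t = 1 * exp((-1/2) * t + (2) * B_t).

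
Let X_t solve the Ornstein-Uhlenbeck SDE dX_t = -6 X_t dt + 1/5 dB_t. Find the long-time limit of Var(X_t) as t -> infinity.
lim Var(X_t) = 1/300

The OU SDE dX = -theta X dt + sigma dB admits the integrating factor exp(theta t): d(exp(theta t) X_t) = sigma exp(theta t) dB_t. Integrating from 0 to t gives X_t = x_0 * exp(-theta t) + sigma * int_0^t exp(-theta (t-s)) dB_s for any initial x_0. The Itô integral has variance (by the Itô isometry) sigma^2 * int_0^t exp(-2 theta (t - s)) ds = sigma^2 * (1 - exp(-2 theta t)) / (2 theta), independent of x_0.
With theta = 6, sigma = 1/5:
  Var(X_t) = (1/5)^2 * (1 - exp(-2*6 t)) / (2 * 6) = 1/300 - exp(-12*t)/300.
As t -> infinity, exp(-2*6 t) -> 0, so the stationary variance is sigma^2 / (2 theta) = 1/300.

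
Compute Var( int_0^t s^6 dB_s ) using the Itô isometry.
Var = t^13/13

The Itô integral of a deterministic integrand f(s) has mean 0 because each increment f(s) * (B_{s+ds} - B_s) has mean 0. By the Itô isometry:
  Var( int_0^t f(s) dB_s ) = E[ (int_0^t f(s) dB_s)^2 ] = int_0^t f(s)^2 ds.
Here f(s) = s^6, so f(s)^2 = s^12. Integrate:
  int_0^t (s^12) ds = t^13/13.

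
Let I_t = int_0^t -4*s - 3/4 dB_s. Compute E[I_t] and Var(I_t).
E[I_t] = 0; Var(I_t) = t*(256*t^2 + 144*t + 27)/48

The Itô integral of a deterministic integrand f(s) has mean 0 because each increment f(s) * (B_{s+ds} - B_s) has mean 0. By the Itô isometry:
  Var( int_0^t f(s) dB_s ) = E[ (int_0^t f(s) dB_s)^2 ] = int_0^t f(s)^2 ds.
Here f(s) = -4*s - 3/4, so f(s)^2 = (16*s + 3)^2/16. Integrate:
  int_0^t ((16*s + 3)^2/16) ds = t*(256*t^2 + 144*t + 27)/48.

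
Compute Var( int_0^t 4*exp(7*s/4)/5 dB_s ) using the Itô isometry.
Var = 32*exp(7*t/2)/175 - 32/175

The Itô integral of a deterministic integrand f(s) has mean 0 because each increment f(s) * (B_{s+ds} - B_s) has mean 0. By the Itô isometry:
  Var( int_0^t f(s) dB_s ) = E[ (int_0^t f(s) dB_s)^2 ] = int_0^t f(s)^2 ds.
Here f(s) = 4*exp(7*s/4)/5, so f(s)^2 = 16*exp(7*s/2)/25. Integrate:
  int_0^t (16*exp(7*s/2)/25) ds = 32*exp(7*t/2)/175 - 32/175.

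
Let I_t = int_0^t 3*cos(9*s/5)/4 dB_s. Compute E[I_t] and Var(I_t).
E[I_t] = 0; Var(I_t) = 9*t/32 + 5*sin(18*t/5)/64

The Itô integral of a deterministic integrand f(s) has mean 0 because each increment f(s) * (B_{s+ds} - B_s) has mean 0. By the Itô isometry:
  Var( int_0^t f(s) dB_s ) = E[ (int_0^t f(s) dB_s)^2 ] = int_0^t f(s)^2 ds.
Here f(s) = 3*cos(9*s/5)/4, so f(s)^2 = 9*cos(9*s/5)^2/16. Integrate:
  int_0^t (9*cos(9*s/5)^2/16) ds = 9*t/32 + 5*sin(18*t/5)/64.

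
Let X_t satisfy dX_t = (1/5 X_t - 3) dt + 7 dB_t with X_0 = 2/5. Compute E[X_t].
E[X_t] = 15 - 73*exp(t/5)/5

Taking expectations and using E[dB_t] = 0, the mean m(t) = E[X_t] satisfies the ODE m'(t) = a m(t) + b with m(0) = x_0. With a = 1/5, b = -3, x_0 = 2/5, the solution is
  m(t) = x_0 * exp(a t) + (b/a) * (exp(a t) - 1)
       = (2/5) * exp((1/5) t) + ((-3)/(1/5)) * (exp((1/5) t) - 1)
       = 15 - 73*exp(t/5)/5.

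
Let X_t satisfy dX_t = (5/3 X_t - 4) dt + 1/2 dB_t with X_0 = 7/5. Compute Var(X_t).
Var(X_t) = 3*exp(10*t/3)/40 - 3/40

The variance V(t) = Var(X_t) satisfies V'(t) = 2 a V(t) + c^2 with V(0) = 0 (drift coefficient is linear in X, diffusion is constant). With a = 5/3, c = 1/2, the solution is
  V(t) = (c^2 / (2 a)) * (exp(2 a t) - 1)
       = ((1/2)^2 / (2*(5/3))) * (exp((10/3) t) - 1)
       = 3*exp(10*t/3)/40 - 3/40.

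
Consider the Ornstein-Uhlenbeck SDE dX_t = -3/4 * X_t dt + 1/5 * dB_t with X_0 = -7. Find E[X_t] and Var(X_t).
E[X_t] = -7*exp(-3*t/4); Var(X_t) = 2/75 - 2*exp(-3*t/2)/75

The OU SDE dX = -theta X dt + sigma dB admits the integrating factor exp(theta t): d(exp(theta t) X_t) = sigma exp(theta t) dB_t. Integrating from 0 to t:
  X_t = x_0 * exp(-theta t) + sigma * int_0^t exp(-theta (t-s)) dB_s.
The Itô integral has mean 0 and (by the Itô isometry) variance sigma^2 * int_0^t exp(-2 theta (t - s)) ds = sigma^2 * (1 - exp(-2 theta t)) / (2 theta).
With theta = 3/4, sigma = 1/5, x_0 = -7:
  E[X_t] = -7 * exp(-3/4 t) = -7*exp(-3*t/4)
  Var(X_t) = (1/5)^2 * (1 - exp(-2*3/4 t)) / (2 * 3/4) = 2/75 - 2*exp(-3*t/2)/75.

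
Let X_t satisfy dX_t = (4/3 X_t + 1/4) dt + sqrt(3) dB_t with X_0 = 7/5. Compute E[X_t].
E[X_t] = 127*exp(4*t/3)/80 - 3/16

Taking expectations and using E[dB_t] = 0, the mean m(t) = E[X_t] satisfies the ODE m'(t) = a m(t) + b with m(0) = x_0. With a = 4/3, b = 1/4, x_0 = 7/5, the solution is
  m(t) = x_0 * exp(a t) + (b/a) * (exp(a t) - 1)
       = (7/5) * exp((4/3) t) + ((1/4)/(4/3)) * (exp((4/3) t) - 1)
       = 127*exp(4*t/3)/80 - 3/16.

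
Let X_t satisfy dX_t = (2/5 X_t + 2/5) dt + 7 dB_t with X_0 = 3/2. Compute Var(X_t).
Var(X_t) = 245*exp(4*t/5)/4 - 245/4

The variance V(t) = Var(X_t) satisfies V'(t) = 2 a V(t) + c^2 with V(0) = 0 (drift coefficient is linear in X, diffusion is constant). With a = 2/5, c = 7, the solution is
  V(t) = (c^2 / (2 a)) * (exp(2 a t) - 1)
       = (7^2 / (2*(2/5))) * (exp((4/5) t) - 1)
       = 245*exp(4*t/5)/4 - 245/4.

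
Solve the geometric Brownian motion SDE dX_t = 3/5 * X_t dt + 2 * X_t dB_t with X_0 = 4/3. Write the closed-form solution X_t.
X_t = 4/3 * exp((-7/5) * t + (2) * B_t)

For GBM dX = mu X dt + sigma X dB with X_0 = x_0, apply Itô to Y = log X: dY = (mu - sigma^2/2) dt + sigma dB, so Y_t = log(x_0) + (mu - sigma^2/2) t + sigma B_t and hence X_t = x_0 * exp((mu - sigma^2/2) t + sigma B_t).
With mu = 3/5, sigma = 2, x_0 = 4/3, this gives:
  X_t = 4/3 * exp((-7/5) * t + (2) * B_t).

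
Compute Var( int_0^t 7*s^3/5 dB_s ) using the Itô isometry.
Var = 7*t^7/25

The Itô integral of a deterministic integrand f(s) has mean 0 because each increment f(s) * (B_{s+ds} - B_s) has mean 0. By the Itô isometry:
  Var( int_0^t f(s) dB_s ) = E[ (int_0^t f(s) dB_s)^2 ] = int_0^t f(s)^2 ds.
Here f(s) = 7*s^3/5, so f(s)^2 = 49*s^6/25. Integrate:
  int_0^t (49*s^6/25) ds = 7*t^7/25.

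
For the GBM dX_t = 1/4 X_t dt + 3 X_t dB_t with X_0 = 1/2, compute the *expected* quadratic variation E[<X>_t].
E[<X>_t] = 9*exp(19*t/2)/38 - 9/38

<X>_t = int_0^t (3 * X_s)^2 ds. Taking expectation inside the integral: E[<X>_t] = 3^2 * int_0^t E[X_s^2] ds. For GBM, E[X_s^2] = x_0^2 * exp((2 mu + sigma^2) s). Integrating:
  E[<X>_t] = 3^2 * (1/2)^2 * (exp((2*(1/4) + 3^2) t) - 1) / (2*(1/4) + 3^2)
           = 3^2 * (1/2)^2 * (exp((19/2) t) - 1) / (19/2) = 9*exp(19*t/2)/38 - 9/38.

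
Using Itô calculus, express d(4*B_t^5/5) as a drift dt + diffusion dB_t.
d(4*B_t^5/5) = (8*B_t^3) dt + (4*B_t^4) dB_t

Itô's formula for f(B_t) gives d f(B_t) = f'(B_t) dB_t + (1/2) f''(B_t) dt. Compute derivatives of f(x) = 4*x^5/5:
  f'(x)  = 4*x^4
  f''(x) = 16*x^3
Substitute x = B_t and multiply the f'' term by 1/2:
  drift     = (1/2) * (16*x^3) evaluated at B_t = 8*B_t^3
  diffusion = (4*x^4) evaluated at B_t = 4*B_t^4
Therefore d(4*B_t^5/5) = (8*B_t^3) dt + (4*B_t^4) dB_t.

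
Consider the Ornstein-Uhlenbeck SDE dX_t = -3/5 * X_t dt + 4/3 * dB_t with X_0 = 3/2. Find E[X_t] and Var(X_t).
E[X_t] = 3*exp(-3*t/5)/2; Var(X_t) = 40/27 - 40*exp(-6*t/5)/27

The OU SDE dX = -theta X dt + sigma dB admits the integrating factor exp(theta t): d(exp(theta t) X_t) = sigma exp(theta t) dB_t. Integrating from 0 to t:
  X_t = x_0 * exp(-theta t) + sigma * int_0^t exp(-theta (t-s)) dB_s.
The Itô integral has mean 0 and (by the Itô isometry) variance sigma^2 * int_0^t exp(-2 theta (t - s)) ds = sigma^2 * (1 - exp(-2 theta t)) / (2 theta).
With theta = 3/5, sigma = 4/3, x_0 = 3/2:
  E[X_t] = 3/2 * exp(-3/5 t) = 3*exp(-3*t/5)/2
  Var(X_t) = (4/3)^2 * (1 - exp(-2*3/5 t)) / (2 * 3/5) = 40/27 - 40*exp(-6*t/5)/27.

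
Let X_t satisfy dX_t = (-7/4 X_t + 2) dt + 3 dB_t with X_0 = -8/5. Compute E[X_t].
E[X_t] = 8/7 - 96*exp(-7*t/4)/35

Taking expectations and using E[dB_t] = 0, the mean m(t) = E[X_t] satisfies the ODE m'(t) = a m(t) + b with m(0) = x_0. With a = -7/4, b = 2, x_0 = -8/5, the solution is
  m(t) = x_0 * exp(a t) + (b/a) * (exp(a t) - 1)
       = (-8/5) * exp((-7/4) t) + (2/(-7/4)) * (exp((-7/4) t) - 1)
       = 8/7 - 96*exp(-7*t/4)/35.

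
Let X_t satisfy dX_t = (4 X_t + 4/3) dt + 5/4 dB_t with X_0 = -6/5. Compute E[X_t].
E[X_t] = -13*exp(4*t)/15 - 1/3

Taking expectations and using E[dB_t] = 0, the mean m(t) = E[X_t] satisfies the ODE m'(t) = a m(t) + b with m(0) = x_0. With a = 4, b = 4/3, x_0 = -6/5, the solution is
  m(t) = x_0 * exp(a t) + (b/a) * (exp(a t) - 1)
       = (-6/5) * exp(4 t) + ((4/3)/4) * (exp(4 t) - 1)
       = -13*exp(4*t)/15 - 1/3.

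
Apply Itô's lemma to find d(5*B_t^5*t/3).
d(5*B_t^5*t/3) = (5*B_t^3*(B_t^2 + 10*t)/3) dt + (25*B_t^4*t/3) dB_t

Itô's formula for f(t, x): d f(t, B_t) = (f_t + (1/2) f_xx) dt + f_x dB_t. Compute partials of f(t, x) = 5*t*x^5/3:
  f_t(t,x)  = 5*x^5/3
  f_x(t,x)  = 25*t*x^4/3
  f_xx(t,x) = 100*t*x^3/3
Assemble drift = f_t + (1/2) f_xx = 5*x^3*(10*t + x^2)/3 and diffusion = f_x = 25*t*x^4/3. Substituting x = B_t:
  d(5*B_t^5*t/3) = (5*B_t^3*(B_t^2 + 10*t)/3) dt + (25*B_t^4*t/3) dB_t.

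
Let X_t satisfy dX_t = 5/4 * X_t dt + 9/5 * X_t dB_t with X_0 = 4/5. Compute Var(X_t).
Var(X_t) = 16*(exp(81*t/25) - 1)*exp(5*t/2)/25

For GBM dX = mu X dt + sigma X dB with X_0 = x_0, apply Itô to Y = log X: dY = (mu - sigma^2/2) dt + sigma dB, so Y_t = log(x_0) + (mu - sigma^2/2) t + sigma B_t and hence X_t = x_0 * exp((mu - sigma^2/2) t + sigma B_t).
With mu = 5/4, sigma = 9/5, x_0 = 4/5, this gives:
  X_t = 4/5 * exp((-37/100) * t + (9/5) * B_t).
Since sigma*B_t ~ Normal(0, sigma^2 t), E[exp(sigma*B_t)] = exp(sigma^2 t / 2); so E[X_t] = x_0 * exp((mu - sigma^2/2) t) * exp(sigma^2 t / 2) = x_0 * exp(mu t) = 4*exp(5*t/4)/5.
Var(X_t) = E[X_t^2] - (E[X_t])^2 = x_0^2 * exp(2 mu t) * (exp(sigma^2 t) - 1) = 16*(exp(81*t/25) - 1)*exp(5*t/2)/25.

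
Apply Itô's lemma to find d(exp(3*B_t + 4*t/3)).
d(exp(3*B_t + 4*t/3)) = (35*exp(3*B_t + 4*t/3)/6) dt + (3*exp(3*B_t + 4*t/3)) dB_t

Itô's formula for f(t, x): d f(t, B_t) = (f_t + (1/2) f_xx) dt + f_x dB_t. Compute partials of f(t, x) = exp(4*t/3 + 3*x):
  f_t(t,x)  = 4*exp(4*t/3 + 3*x)/3
  f_x(t,x)  = 3*exp(4*t/3 + 3*x)
  f_xx(t,x) = 9*exp(4*t/3 + 3*x)
Assemble drift = f_t + (1/2) f_xx = 35*exp(4*t/3 + 3*x)/6 and diffusion = f_x = 3*exp(4*t/3 + 3*x). Substituting x = B_t:
  d(exp(3*B_t + 4*t/3)) = (35*exp(3*B_t + 4*t/3)/6) dt + (3*exp(3*B_t + 4*t/3)) dB_t.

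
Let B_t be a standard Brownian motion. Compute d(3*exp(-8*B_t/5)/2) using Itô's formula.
d(3*exp(-8*B_t/5)/2) = (48*exp(-8*B_t/5)/25) dt + (-12*exp(-8*B_t/5)/5) dB_t

Itô's formula for f(B_t) gives d f(B_t) = f'(B_t) dB_t + (1/2) f''(B_t) dt. Compute derivatives of f(x) = 3*exp(-8*x/5)/2:
  f'(x)  = -12*exp(-8*x/5)/5
  f''(x) = 96*exp(-8*x/5)/25
Substitute x = B_t and multiply the f'' term by 1/2:
  drift     = (1/2) * (96*exp(-8*x/5)/25) evaluated at B_t = 48*exp(-8*B_t/5)/25
  diffusion = (-12*exp(-8*x/5)/5) evaluated at B_t = -12*exp(-8*B_t/5)/5
Therefore d(3*exp(-8*B_t/5)/2) = (48*exp(-8*B_t/5)/25) dt + (-12*exp(-8*B_t/5)/5) dB_t.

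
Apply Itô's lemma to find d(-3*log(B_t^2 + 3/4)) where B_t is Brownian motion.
d(-3*log(B_t^2 + 3/4)) = (12*(4*B_t^2 - 3)/(4*B_t^2 + 3)^2) dt + (-24*B_t/(4*B_t^2 + 3)) dB_t

Itô's formula for f(B_t) gives d f(B_t) = f'(B_t) dB_t + (1/2) f''(B_t) dt. Compute derivatives of f(x) = -3*log(x^2 + 3/4):
  f'(x)  = -24*x/(4*x^2 + 3)
  f''(x) = 24*(4*x^2 - 3)/(4*x^2 + 3)^2
Substitute x = B_t and multiply the f'' term by 1/2:
  drift     = (1/2) * (24*(4*x^2 - 3)/(4*x^2 + 3)^2) evaluated at B_t = 12*(4*B_t^2 - 3)/(4*B_t^2 + 3)^2
  diffusion = (-24*x/(4*x^2 + 3)) evaluated at B_t = -24*B_t/(4*B_t^2 + 3)
Therefore d(-3*log(B_t^2 + 3/4)) = (12*(4*B_t^2 - 3)/(4*B_t^2 + 3)^2) dt + (-24*B_t/(4*B_t^2 + 3)) dB_t.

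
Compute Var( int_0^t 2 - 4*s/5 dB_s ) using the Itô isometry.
Var = 4*t*(4*t^2 - 30*t + 75)/75

The Itô integral of a deterministic integrand f(s) has mean 0 because each increment f(s) * (B_{s+ds} - B_s) has mean 0. By the Itô isometry:
  Var( int_0^t f(s) dB_s ) = E[ (int_0^t f(s) dB_s)^2 ] = int_0^t f(s)^2 ds.
Here f(s) = 2 - 4*s/5, so f(s)^2 = 4*(2*s - 5)^2/25. Integrate:
  int_0^t (4*(2*s - 5)^2/25) ds = 4*t*(4*t^2 - 30*t + 75)/75.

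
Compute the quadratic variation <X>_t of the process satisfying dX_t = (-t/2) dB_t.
<X>_t = t^3/12

For an Itô process dX_t = a(t) dt + b(t) dB_t, the quadratic variation is <X>_t = int_0^t b(s)^2 ds (the drift term does not contribute). Here b(s) = -s/2, so
  b(s)^2 = s^2/4.
Integrating from 0 to t:
  <X>_t = int_0^t (s^2/4) ds = t^3/12.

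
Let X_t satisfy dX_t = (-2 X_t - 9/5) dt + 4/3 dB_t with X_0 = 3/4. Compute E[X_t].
E[X_t] = -9/10 + 33*exp(-2*t)/20

Taking expectations and using E[dB_t] = 0, the mean m(t) = E[X_t] satisfies the ODE m'(t) = a m(t) + b with m(0) = x_0. With a = -2, b = -9/5, x_0 = 3/4, the solution is
  m(t) = x_0 * exp(a t) + (b/a) * (exp(a t) - 1)
       = (3/4) * exp((-2) t) + ((-9/5)/(-2)) * (exp((-2) t) - 1)
       = -9/10 + 33*exp(-2*t)/20.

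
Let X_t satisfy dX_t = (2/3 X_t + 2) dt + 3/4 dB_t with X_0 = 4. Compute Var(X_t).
Var(X_t) = 27*exp(4*t/3)/64 - 27/64

The variance V(t) = Var(X_t) satisfies V'(t) = 2 a V(t) + c^2 with V(0) = 0 (drift coefficient is linear in X, diffusion is constant). With a = 2/3, c = 3/4, the solution is
  V(t) = (c^2 / (2 a)) * (exp(2 a t) - 1)
       = ((3/4)^2 / (2*(2/3))) * (exp((4/3) t) - 1)
       = 27*exp(4*t/3)/64 - 27/64.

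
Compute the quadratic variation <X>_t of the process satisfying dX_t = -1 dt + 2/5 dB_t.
<X>_t = 4*t/25

For an Itô process dX_t = a(t) dt + b(t) dB_t, the quadratic variation is <X>_t = int_0^t b(s)^2 ds (the drift term does not contribute). Here b(s) = 2/5, so
  b(s)^2 = 4/25.
Integrating from 0 to t:
  <X>_t = int_0^t (4/25) ds = 4*t/25.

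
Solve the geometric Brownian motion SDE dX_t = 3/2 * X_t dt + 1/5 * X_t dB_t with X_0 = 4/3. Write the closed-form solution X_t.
X_t = 4/3 * exp((37/25) * t + (1/5) * B_t)

For GBM dX = mu X dt + sigma X dB with X_0 = x_0, apply Itô to Y = log X: dY = (mu - sigma^2/2) dt + sigma dB, so Y_t = log(x_0) + (mu - sigma^2/2) t + sigma B_t and hence X_t = x_0 * exp((mu - sigma^2/2) t + sigma B_t).
With mu = 3/2, sigma = 1/5, x_0 = 4/3, this gives:
  X_t = 4/3 * exp((37/25) * t + (1/5) * B_t).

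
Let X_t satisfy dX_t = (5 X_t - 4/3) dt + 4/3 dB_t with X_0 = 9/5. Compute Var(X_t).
Var(X_t) = 8*exp(10*t)/45 - 8/45

The variance V(t) = Var(X_t) satisfies V'(t) = 2 a V(t) + c^2 with V(0) = 0 (drift coefficient is linear in X, diffusion is constant). With a = 5, c = 4/3, the solution is
  V(t) = (c^2 / (2 a)) * (exp(2 a t) - 1)
       = ((4/3)^2 / (2*5)) * (exp(10 t) - 1)
       = 8*exp(10*t)/45 - 8/45.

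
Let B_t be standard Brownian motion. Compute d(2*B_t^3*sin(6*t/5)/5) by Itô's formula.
d(2*B_t^3*sin(6*t/5)/5) = (6*B_t*(2*B_t^2*cos(6*t/5) + 5*sin(6*t/5))/25) dt + (6*B_t^2*sin(6*t/5)/5) dB_t

Itô's formula for f(t, x): d f(t, B_t) = (f_t + (1/2) f_xx) dt + f_x dB_t. Compute partials of f(t, x) = 2*x^3*sin(6*t/5)/5:
  f_t(t,x)  = 12*x^3*cos(6*t/5)/25
  f_x(t,x)  = 6*x^2*sin(6*t/5)/5
  f_xx(t,x) = 12*x*sin(6*t/5)/5
Assemble drift = f_t + (1/2) f_xx = 6*x*(2*x^2*cos(6*t/5) + 5*sin(6*t/5))/25 and diffusion = f_x = 6*x^2*sin(6*t/5)/5. Substituting x = B_t:
  d(2*B_t^3*sin(6*t/5)/5) = (6*B_t*(2*B_t^2*cos(6*t/5) + 5*sin(6*t/5))/25) dt + (6*B_t^2*sin(6*t/5)/5) dB_t.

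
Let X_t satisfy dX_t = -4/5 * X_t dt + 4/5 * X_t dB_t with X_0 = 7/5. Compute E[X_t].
E[X_t] = 7*exp(-4*t/5)/5

For GBM dX = mu X dt + sigma X dB with X_0 = x_0, apply Itô to Y = log X: dY = (mu - sigma^2/2) dt + sigma dB, so Y_t = log(x_0) + (mu - sigma^2/2) t + sigma B_t and hence X_t = x_0 * exp((mu - sigma^2/2) t + sigma B_t).
With mu = -4/5, sigma = 4/5, x_0 = 7/5, this gives:
  X_t = 7/5 * exp((-28/25) * t + (4/5) * B_t).
Since sigma*B_t ~ Normal(0, sigma^2 t), E[exp(sigma*B_t)] = exp(sigma^2 t / 2); so E[X_t] = x_0 * exp((mu - sigma^2/2) t) * exp(sigma^2 t / 2) = x_0 * exp(mu t) = 7*exp(-4*t/5)/5.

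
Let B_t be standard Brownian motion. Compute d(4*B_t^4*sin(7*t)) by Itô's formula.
d(4*B_t^4*sin(7*t)) = (B_t^2*(28*B_t^2*cos(7*t) + 24*sin(7*t))) dt + (16*B_t^3*sin(7*t)) dB_t

Itô's formula for f(t, x): d f(t, B_t) = (f_t + (1/2) f_xx) dt + f_x dB_t. Compute partials of f(t, x) = 4*x^4*sin(7*t):
  f_t(t,x)  = 28*x^4*cos(7*t)
  f_x(t,x)  = 16*x^3*sin(7*t)
  f_xx(t,x) = 48*x^2*sin(7*t)
Assemble drift = f_t + (1/2) f_xx = x^2*(28*x^2*cos(7*t) + 24*sin(7*t)) and diffusion = f_x = 16*x^3*sin(7*t). Substituting x = B_t:
  d(4*B_t^4*sin(7*t)) = (B_t^2*(28*B_t^2*cos(7*t) + 24*sin(7*t))) dt + (16*B_t^3*sin(7*t)) dB_t.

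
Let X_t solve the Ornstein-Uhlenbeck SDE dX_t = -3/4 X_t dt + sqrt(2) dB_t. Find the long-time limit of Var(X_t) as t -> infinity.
lim Var(X_t) = 4/3

The OU SDE dX = -theta X dt + sigma dB admits the integrating factor exp(theta t): d(exp(theta t) X_t) = sigma exp(theta t) dB_t. Integrating from 0 to t gives X_t = x_0 * exp(-theta t) + sigma * int_0^t exp(-theta (t-s)) dB_s for any initial x_0. The Itô integral has variance (by the Itô isometry) sigma^2 * int_0^t exp(-2 theta (t - s)) ds = sigma^2 * (1 - exp(-2 theta t)) / (2 theta), independent of x_0.
With theta = 3/4, sigma = sqrt(2):
  Var(X_t) = (sqrt(2))^2 * (1 - exp(-2*3/4 t)) / (2 * 3/4) = 4/3 - 4*exp(-3*t/2)/3.
As t -> infinity, exp(-2*3/4 t) -> 0, so the stationary variance is sigma^2 / (2 theta) = 4/3.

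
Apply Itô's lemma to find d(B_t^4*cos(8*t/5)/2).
d(B_t^4*cos(8*t/5)/2) = (B_t^2*(-4*B_t^2*sin(8*t/5) + 15*cos(8*t/5))/5) dt + (2*B_t^3*cos(8*t/5)) dB_t

Itô's formula for f(t, x): d f(t, B_t) = (f_t + (1/2) f_xx) dt + f_x dB_t. Compute partials of f(t, x) = x^4*cos(8*t/5)/2:
  f_t(t,x)  = -4*x^4*sin(8*t/5)/5
  f_x(t,x)  = 2*x^3*cos(8*t/5)
  f_xx(t,x) = 6*x^2*cos(8*t/5)
Assemble drift = f_t + (1/2) f_xx = x^2*(-4*x^2*sin(8*t/5) + 15*cos(8*t/5))/5 and diffusion = f_x = 2*x^3*cos(8*t/5). Substituting x = B_t:
  d(B_t^4*cos(8*t/5)/2) = (B_t^2*(-4*B_t^2*sin(8*t/5) + 15*cos(8*t/5))/5) dt + (2*B_t^3*cos(8*t/5)) dB_t.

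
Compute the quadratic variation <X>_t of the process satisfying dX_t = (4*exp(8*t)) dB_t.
<X>_t = exp(16*t) - 1

For an Itô process dX_t = a(t) dt + b(t) dB_t, the quadratic variation is <X>_t = int_0^t b(s)^2 ds (the drift term does not contribute). Here b(s) = 4*exp(8*s), so
  b(s)^2 = 16*exp(16*s).
Integrating from 0 to t:
  <X>_t = int_0^t (16*exp(16*s)) ds = exp(16*t) - 1.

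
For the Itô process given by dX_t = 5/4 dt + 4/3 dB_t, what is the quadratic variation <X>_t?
<X>_t = 16*t/9

For an Itô process dX_t = a(t) dt + b(t) dB_t, the quadratic variation is <X>_t = int_0^t b(s)^2 ds (the drift term does not contribute). Here b(s) = 4/3, so
  b(s)^2 = 16/9.
Integrating from 0 to t:
  <X>_t = int_0^t (16/9) ds = 16*t/9.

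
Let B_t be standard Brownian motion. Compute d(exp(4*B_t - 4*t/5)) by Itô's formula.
d(exp(4*B_t - 4*t/5)) = (36*exp(4*B_t - 4*t/5)/5) dt + (4*exp(4*B_t - 4*t/5)) dB_t

Itô's formula for f(t, x): d f(t, B_t) = (f_t + (1/2) f_xx) dt + f_x dB_t. Compute partials of f(t, x) = exp(-4*t/5 + 4*x):
  f_t(t,x)  = -4*exp(-4*t/5 + 4*x)/5
  f_x(t,x)  = 4*exp(-4*t/5 + 4*x)
  f_xx(t,x) = 16*exp(-4*t/5 + 4*x)
Assemble drift = f_t + (1/2) f_xx = 36*exp(-4*t/5 + 4*x)/5 and diffusion = f_x = 4*exp(-4*t/5 + 4*x). Substituting x = B_t:
  d(exp(4*B_t - 4*t/5)) = (36*exp(4*B_t - 4*t/5)/5) dt + (4*exp(4*B_t - 4*t/5)) dB_t.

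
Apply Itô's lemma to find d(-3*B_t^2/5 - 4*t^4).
d(-3*B_t^2/5 - 4*t^4) = (-16*t^3 - 3/5) dt + (-6*B_t/5) dB_t

Itô's formula for f(t, x): d f(t, B_t) = (f_t + (1/2) f_xx) dt + f_x dB_t. Compute partials of f(t, x) = -4*t^4 - 3*x^2/5:
  f_t(t,x)  = -16*t^3
  f_x(t,x)  = -6*x/5
  f_xx(t,x) = -6/5
Assemble drift = f_t + (1/2) f_xx = -16*t^3 - 3/5 and diffusion = f_x = -6*x/5. Substituting x = B_t:
  d(-3*B_t^2/5 - 4*t^4) = (-16*t^3 - 3/5) dt + (-6*B_t/5) dB_t.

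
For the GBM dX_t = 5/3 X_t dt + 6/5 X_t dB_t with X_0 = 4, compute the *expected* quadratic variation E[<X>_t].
E[<X>_t] = 864*exp(358*t/75)/179 - 864/179

<X>_t = int_0^t ((6/5) * X_s)^2 ds. Taking expectation inside the integral: E[<X>_t] = (6/5)^2 * int_0^t E[X_s^2] ds. For GBM, E[X_s^2] = x_0^2 * exp((2 mu + sigma^2) s). Integrating:
  E[<X>_t] = (6/5)^2 * 4^2 * (exp((2*(5/3) + (6/5)^2) t) - 1) / (2*(5/3) + (6/5)^2)
           = (6/5)^2 * 4^2 * (exp((358/75) t) - 1) / (358/75) = 864*exp(358*t/75)/179 - 864/179.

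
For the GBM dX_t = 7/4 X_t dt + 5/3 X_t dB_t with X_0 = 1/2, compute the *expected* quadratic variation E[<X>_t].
E[<X>_t] = 25*exp(113*t/18)/226 - 25/226

<X>_t = int_0^t ((5/3) * X_s)^2 ds. Taking expectation inside the integral: E[<X>_t] = (5/3)^2 * int_0^t E[X_s^2] ds. For GBM, E[X_s^2] = x_0^2 * exp((2 mu + sigma^2) s). Integrating:
  E[<X>_t] = (5/3)^2 * (1/2)^2 * (exp((2*(7/4) + (5/3)^2) t) - 1) / (2*(7/4) + (5/3)^2)
           = (5/3)^2 * (1/2)^2 * (exp((113/18) t) - 1) / (113/18) = 25*exp(113*t/18)/226 - 25/226.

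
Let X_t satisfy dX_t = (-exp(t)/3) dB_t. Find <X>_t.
<X>_t = exp(2*t)/18 - 1/18

For an Itô process dX_t = a(t) dt + b(t) dB_t, the quadratic variation is <X>_t = int_0^t b(s)^2 ds (the drift term does not contribute). Here b(s) = -exp(s)/3, so
  b(s)^2 = exp(2*s)/9.
Integrating from 0 to t:
  <X>_t = int_0^t (exp(2*s)/9) ds = exp(2*t)/18 - 1/18.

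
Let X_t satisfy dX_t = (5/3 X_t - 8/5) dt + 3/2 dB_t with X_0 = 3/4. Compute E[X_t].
E[X_t] = 24/25 - 21*exp(5*t/3)/100

Taking expectations and using E[dB_t] = 0, the mean m(t) = E[X_t] satisfies the ODE m'(t) = a m(t) + b with m(0) = x_0. With a = 5/3, b = -8/5, x_0 = 3/4, the solution is
  m(t) = x_0 * exp(a t) + (b/a) * (exp(a t) - 1)
       = (3/4) * exp((5/3) t) + ((-8/5)/(5/3)) * (exp((5/3) t) - 1)
       = 24/25 - 21*exp(5*t/3)/100.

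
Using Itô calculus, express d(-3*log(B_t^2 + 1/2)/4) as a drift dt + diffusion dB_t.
d(-3*log(B_t^2 + 1/2)/4) = (3*(2*B_t^2 - 1)/(2*(2*B_t^2 + 1)^2)) dt + (-3*B_t/(2*B_t^2 + 1)) dB_t

Itô's formula for f(B_t) gives d f(B_t) = f'(B_t) dB_t + (1/2) f''(B_t) dt. Compute derivatives of f(x) = -3*log(x^2 + 1/2)/4:
  f'(x)  = -3*x/(2*x^2 + 1)
  f''(x) = 3*(2*x^2 - 1)/(2*x^2 + 1)^2
Substitute x = B_t and multiply the f'' term by 1/2:
  drift     = (1/2) * (3*(2*x^2 - 1)/(2*x^2 + 1)^2) evaluated at B_t = 3*(2*B_t^2 - 1)/(2*(2*B_t^2 + 1)^2)
  diffusion = (-3*x/(2*x^2 + 1)) evaluated at B_t = -3*B_t/(2*B_t^2 + 1)
Therefore d(-3*log(B_t^2 + 1/2)/4) = (3*(2*B_t^2 - 1)/(2*(2*B_t^2 + 1)^2)) dt + (-3*B_t/(2*B_t^2 + 1)) dB_t.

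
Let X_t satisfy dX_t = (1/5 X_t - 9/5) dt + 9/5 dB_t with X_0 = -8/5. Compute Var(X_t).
Var(X_t) = 81*exp(2*t/5)/10 - 81/10

The variance V(t) = Var(X_t) satisfies V'(t) = 2 a V(t) + c^2 with V(0) = 0 (drift coefficient is linear in X, diffusion is constant). With a = 1/5, c = 9/5, the solution is
  V(t) = (c^2 / (2 a)) * (exp(2 a t) - 1)
       = ((9/5)^2 / (2*(1/5))) * (exp((2/5) t) - 1)
       = 81*exp(2*t/5)/10 - 81/10.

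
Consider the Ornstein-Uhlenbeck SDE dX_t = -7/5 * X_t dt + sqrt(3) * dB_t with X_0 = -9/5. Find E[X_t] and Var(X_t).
E[X_t] = -9*exp(-7*t/5)/5; Var(X_t) = 15/14 - 15*exp(-14*t/5)/14

The OU SDE dX = -theta X dt + sigma dB admits the integrating factor exp(theta t): d(exp(theta t) X_t) = sigma exp(theta t) dB_t. Integrating from 0 to t:
  X_t = x_0 * exp(-theta t) + sigma * int_0^t exp(-theta (t-s)) dB_s.
The Itô integral has mean 0 and (by the Itô isometry) variance sigma^2 * int_0^t exp(-2 theta (t - s)) ds = sigma^2 * (1 - exp(-2 theta t)) / (2 theta).
With theta = 7/5, sigma = sqrt(3), x_0 = -9/5:
  E[X_t] = -9/5 * exp(-7/5 t) = -9*exp(-7*t/5)/5
  Var(X_t) = (sqrt(3))^2 * (1 - exp(-2*7/5 t)) / (2 * 7/5) = 15/14 - 15*exp(-14*t/5)/14.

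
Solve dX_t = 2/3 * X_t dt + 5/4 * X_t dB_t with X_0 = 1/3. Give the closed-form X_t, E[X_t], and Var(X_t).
X_t = 1/3 * exp((-11/96) t + (5/4) B_t); E[X_t] = exp(2*t/3)/3; Var(X_t) = (exp(25*t/16) - 1)*exp(4*t/3)/9

For GBM dX = mu X dt + sigma X dB with X_0 = x_0, apply Itô to Y = log X: dY = (mu - sigma^2/2) dt + sigma dB, so Y_t = log(x_0) + (mu - sigma^2/2) t + sigma B_t and hence X_t = x_0 * exp((mu - sigma^2/2) t + sigma B_t).
With mu = 2/3, sigma = 5/4, x_0 = 1/3, this gives:
  X_t = 1/3 * exp((-11/96) * t + (5/4) * B_t).
Since sigma*B_t ~ Normal(0, sigma^2 t), E[exp(sigma*B_t)] = exp(sigma^2 t / 2); so E[X_t] = x_0 * exp((mu - sigma^2/2) t) * exp(sigma^2 t / 2) = x_0 * exp(mu t) = exp(2*t/3)/3.
Var(X_t) = E[X_t^2] - (E[X_t])^2 = x_0^2 * exp(2 mu t) * (exp(sigma^2 t) - 1) = (exp(25*t/16) - 1)*exp(4*t/3)/9.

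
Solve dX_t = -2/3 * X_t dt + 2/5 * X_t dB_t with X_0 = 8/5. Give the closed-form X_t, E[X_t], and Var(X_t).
X_t = 8/5 * exp((-56/75) t + (2/5) B_t); E[X_t] = 8*exp(-2*t/3)/5; Var(X_t) = (64*exp(4*t/25) - 64)*exp(-4*t/3)/25

For GBM dX = mu X dt + sigma X dB with X_0 = x_0, apply Itô to Y = log X: dY = (mu - sigma^2/2) dt + sigma dB, so Y_t = log(x_0) + (mu - sigma^2/2) t + sigma B_t and hence X_t = x_0 * exp((mu - sigma^2/2) t + sigma B_t).
With mu = -2/3, sigma = 2/5, x_0 = 8/5, this gives:
  X_t = 8/5 * exp((-56/75) * t + (2/5) * B_t).
Since sigma*B_t ~ Normal(0, sigma^2 t), E[exp(sigma*B_t)] = exp(sigma^2 t / 2); so E[X_t] = x_0 * exp((mu - sigma^2/2) t) * exp(sigma^2 t / 2) = x_0 * exp(mu t) = 8*exp(-2*t/3)/5.
Var(X_t) = E[X_t^2] - (E[X_t])^2 = x_0^2 * exp(2 mu t) * (exp(sigma^2 t) - 1) = (64*exp(4*t/25) - 64)*exp(-4*t/3)/25.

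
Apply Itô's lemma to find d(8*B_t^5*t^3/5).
d(8*B_t^5*t^3/5) = (B_t^3*t^2*(24*B_t^2/5 + 16*t)) dt + (8*B_t^4*t^3) dB_t

Itô's formula for f(t, x): d f(t, B_t) = (f_t + (1/2) f_xx) dt + f_x dB_t. Compute partials of f(t, x) = 8*t^3*x^5/5:
  f_t(t,x)  = 24*t^2*x^5/5
  f_x(t,x)  = 8*t^3*x^4
  f_xx(t,x) = 32*t^3*x^3
Assemble drift = f_t + (1/2) f_xx = t^2*x^3*(16*t + 24*x^2/5) and diffusion = f_x = 8*t^3*x^4. Substituting x = B_t:
  d(8*B_t^5*t^3/5) = (B_t^3*t^2*(24*B_t^2/5 + 16*t)) dt + (8*B_t^4*t^3) dB_t.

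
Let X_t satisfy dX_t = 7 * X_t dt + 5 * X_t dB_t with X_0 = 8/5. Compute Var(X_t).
Var(X_t) = 64*(exp(25*t) - 1)*exp(14*t)/25

For GBM dX = mu X dt + sigma X dB with X_0 = x_0, apply Itô to Y = log X: dY = (mu - sigma^2/2) dt + sigma dB, so Y_t = log(x_0) + (mu - sigma^2/2) t + sigma B_t and hence X_t = x_0 * exp((mu - sigma^2/2) t + sigma B_t).
With mu = 7, sigma = 5, x_0 = 8/5, this gives:
  X_t = 8/5 * exp((-11/2) * t + (5) * B_t).
Since sigma*B_t ~ Normal(0, sigma^2 t), E[exp(sigma*B_t)] = exp(sigma^2 t / 2); so E[X_t] = x_0 * exp((mu - sigma^2/2) t) * exp(sigma^2 t / 2) = x_0 * exp(mu t) = 8*exp(7*t)/5.
Var(X_t) = E[X_t^2] - (E[X_t])^2 = x_0^2 * exp(2 mu t) * (exp(sigma^2 t) - 1) = 64*(exp(25*t) - 1)*exp(14*t)/25.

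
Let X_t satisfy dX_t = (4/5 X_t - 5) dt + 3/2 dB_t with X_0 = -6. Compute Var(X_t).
Var(X_t) = 45*exp(8*t/5)/32 - 45/32

The variance V(t) = Var(X_t) satisfies V'(t) = 2 a V(t) + c^2 with V(0) = 0 (drift coefficient is linear in X, diffusion is constant). With a = 4/5, c = 3/2, the solution is
  V(t) = (c^2 / (2 a)) * (exp(2 a t) - 1)
       = ((3/2)^2 / (2*(4/5))) * (exp((8/5) t) - 1)
       = 45*exp(8*t/5)/32 - 45/32.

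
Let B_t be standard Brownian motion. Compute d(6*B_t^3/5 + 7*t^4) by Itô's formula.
d(6*B_t^3/5 + 7*t^4) = (18*B_t/5 + 28*t^3) dt + (18*B_t^2/5) dB_t

Itô's formula for f(t, x): d f(t, B_t) = (f_t + (1/2) f_xx) dt + f_x dB_t. Compute partials of f(t, x) = 7*t^4 + 6*x^3/5:
  f_t(t,x)  = 28*t^3
  f_x(t,x)  = 18*x^2/5
  f_xx(t,x) = 36*x/5
Assemble drift = f_t + (1/2) f_xx = 28*t^3 + 18*x/5 and diffusion = f_x = 18*x^2/5. Substituting x = B_t:
  d(6*B_t^3/5 + 7*t^4) = (18*B_t/5 + 28*t^3) dt + (18*B_t^2/5) dB_t.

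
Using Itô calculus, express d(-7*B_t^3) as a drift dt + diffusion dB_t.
d(-7*B_t^3) = (-21*B_t) dt + (-21*B_t^2) dB_t

Itô's formula for f(B_t) gives d f(B_t) = f'(B_t) dB_t + (1/2) f''(B_t) dt. Compute derivatives of f(x) = -7*x^3:
  f'(x)  = -21*x^2
  f''(x) = -42*x
Substitute x = B_t and multiply the f'' term by 1/2:
  drift     = (1/2) * (-42*x) evaluated at B_t = -21*B_t
  diffusion = (-21*x^2) evaluated at B_t = -21*B_t^2
Therefore d(-7*B_t^3) = (-21*B_t) dt + (-21*B_t^2) dB_t.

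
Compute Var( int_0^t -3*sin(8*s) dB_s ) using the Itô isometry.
Var = 9*t/2 - 9*sin(8*t)*cos(8*t)/16

The Itô integral of a deterministic integrand f(s) has mean 0 because each increment f(s) * (B_{s+ds} - B_s) has mean 0. By the Itô isometry:
  Var( int_0^t f(s) dB_s ) = E[ (int_0^t f(s) dB_s)^2 ] = int_0^t f(s)^2 ds.
Here f(s) = -3*sin(8*s), so f(s)^2 = 9*sin(8*s)^2. Integrate:
  int_0^t (9*sin(8*s)^2) ds = 9*t/2 - 9*sin(8*t)*cos(8*t)/16.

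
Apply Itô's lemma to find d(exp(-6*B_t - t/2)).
d(exp(-6*B_t - t/2)) = (35*exp(-6*B_t - t/2)/2) dt + (-6*exp(-6*B_t - t/2)) dB_t

Itô's formula for f(t, x): d f(t, B_t) = (f_t + (1/2) f_xx) dt + f_x dB_t. Compute partials of f(t, x) = exp(-t/2 - 6*x):
  f_t(t,x)  = -exp(-t/2 - 6*x)/2
  f_x(t,x)  = -6*exp(-t/2 - 6*x)
  f_xx(t,x) = 36*exp(-t/2 - 6*x)
Assemble drift = f_t + (1/2) f_xx = 35*exp(-t/2 - 6*x)/2 and diffusion = f_x = -6*exp(-t/2 - 6*x). Substituting x = B_t:
  d(exp(-6*B_t - t/2)) = (35*exp(-6*B_t - t/2)/2) dt + (-6*exp(-6*B_t - t/2)) dB_t.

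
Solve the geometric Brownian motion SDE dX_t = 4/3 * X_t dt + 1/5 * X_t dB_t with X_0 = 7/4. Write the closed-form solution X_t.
X_t = 7/4 * exp((197/150) * t + (1/5) * B_t)

For GBM dX = mu X dt + sigma X dB with X_0 = x_0, apply Itô to Y = log X: dY = (mu - sigma^2/2) dt + sigma dB, so Y_t = log(x_0) + (mu - sigma^2/2) t + sigma B_t and hence X_t = x_0 * exp((mu - sigma^2/2) t + sigma B_t).
With mu = 4/3, sigma = 1/5, x_0 = 7/4, this gives:
  X_t = 7/4 * exp((197/150) * t + (1/5) * B_t).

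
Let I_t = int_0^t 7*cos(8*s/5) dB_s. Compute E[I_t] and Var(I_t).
E[I_t] = 0; Var(I_t) = 49*t/2 + 245*sin(8*t/5)*cos(8*t/5)/16

The Itô integral of a deterministic integrand f(s) has mean 0 because each increment f(s) * (B_{s+ds} - B_s) has mean 0. By the Itô isometry:
  Var( int_0^t f(s) dB_s ) = E[ (int_0^t f(s) dB_s)^2 ] = int_0^t f(s)^2 ds.
Here f(s) = 7*cos(8*s/5), so f(s)^2 = 49*cos(8*s/5)^2. Integrate:
  int_0^t (49*cos(8*s/5)^2) ds = 49*t/2 + 245*sin(8*t/5)*cos(8*t/5)/16.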